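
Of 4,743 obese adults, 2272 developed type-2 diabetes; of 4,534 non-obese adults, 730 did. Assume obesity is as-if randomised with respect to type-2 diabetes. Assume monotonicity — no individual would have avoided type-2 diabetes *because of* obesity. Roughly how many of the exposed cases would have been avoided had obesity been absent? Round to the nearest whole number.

about 1508 cases

p₁ = P(outcome | exposed) = 2272/4743 = 0.47902
p₀ = P(outcome | unexposed) = 730/4534 = 0.16101
PN = (p₁ − p₀)/p₁ = (0.47902 − 0.16101) / 0.47902 ≈ 0.66389.
Attributable cases ≈ PN × (exposed cases) = 0.66389 × 2272 ≈ 1508.35.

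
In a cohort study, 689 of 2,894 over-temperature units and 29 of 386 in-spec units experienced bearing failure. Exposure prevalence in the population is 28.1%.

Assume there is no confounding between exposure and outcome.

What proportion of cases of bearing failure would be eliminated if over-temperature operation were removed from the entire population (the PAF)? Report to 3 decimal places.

p₁ = P(outcome | exposed) = 689/2894 = 0.23808
p₀ = P(outcome | unexposed) = 29/386 = 0.07513
Overall risk P(Y=1) = π·p₁ + (1−π)·p₀ = 0.281×0.23808 + 0.719×0.07513 = 0.12092.
Under exogeneity, PAF = [P(Y=1) − p₀] / P(Y=1).
PAF = (0.12092 − 0.07513) / 0.12092 ≈ 0.3787

PAF ≈ 0.379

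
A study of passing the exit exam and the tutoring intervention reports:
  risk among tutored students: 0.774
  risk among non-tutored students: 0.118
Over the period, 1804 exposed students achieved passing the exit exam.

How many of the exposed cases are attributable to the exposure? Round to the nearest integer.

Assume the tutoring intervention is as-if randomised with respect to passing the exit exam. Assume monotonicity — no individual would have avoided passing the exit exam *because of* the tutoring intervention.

about 1529 cases

Let p₁ = 0.774, p₀ = 0.118.
PN = (p₁ − p₀)/p₁ = (0.774 − 0.118) / 0.774 ≈ 0.84755.
Attributable cases ≈ PN × (exposed cases) = 0.84755 × 1804 ≈ 1528.97.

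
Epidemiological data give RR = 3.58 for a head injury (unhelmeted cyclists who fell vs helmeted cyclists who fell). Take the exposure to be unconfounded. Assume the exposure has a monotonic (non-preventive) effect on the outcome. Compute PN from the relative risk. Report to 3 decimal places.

PN ≈ 0.721

Under exogeneity and monotonicity, PN = (RR − 1) / RR = 1 − 1/RR.
PN = (3.58 − 1) / 3.58 = 2.58 / 3.58 ≈ 0.7207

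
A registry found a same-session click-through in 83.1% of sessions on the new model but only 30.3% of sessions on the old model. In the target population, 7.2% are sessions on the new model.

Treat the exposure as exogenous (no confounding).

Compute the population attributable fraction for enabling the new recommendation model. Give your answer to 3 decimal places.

p₁ = 0.831, p₀ = 0.303.
Overall risk P(Y=1) = π·p₁ + (1−π)·p₀ = 0.072×0.831 + 0.928×0.303 = 0.34102.
Under exogeneity, PAF = [P(Y=1) − p₀] / P(Y=1).
PAF = (0.34102 − 0.303) / 0.34102 ≈ 0.1115

PAF ≈ 0.111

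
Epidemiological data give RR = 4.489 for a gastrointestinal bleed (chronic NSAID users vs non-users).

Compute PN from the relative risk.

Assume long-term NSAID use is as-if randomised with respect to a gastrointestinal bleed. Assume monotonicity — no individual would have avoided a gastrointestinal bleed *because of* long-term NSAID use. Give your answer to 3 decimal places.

PN ≈ 0.777

Under exogeneity and monotonicity, PN = (RR − 1) / RR = 1 − 1/RR.
PN = (4.489 − 1) / 4.489 = 3.489 / 4.489 ≈ 0.7772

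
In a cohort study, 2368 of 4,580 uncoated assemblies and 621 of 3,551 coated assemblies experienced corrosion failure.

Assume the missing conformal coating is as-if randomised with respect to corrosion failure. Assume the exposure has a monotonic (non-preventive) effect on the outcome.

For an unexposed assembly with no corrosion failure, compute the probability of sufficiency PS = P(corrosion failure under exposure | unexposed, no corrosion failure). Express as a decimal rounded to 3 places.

p₁ = P(outcome | exposed) = 2368/4580 = 0.51703
p₀ = P(outcome | unexposed) = 621/3551 = 0.17488
Under exogeneity and monotonicity, PS = (p₁ − p₀) / (1 − p₀).
PS = (0.51703 − 0.17488) / (1 − 0.17488) = 0.34215 / 0.82512 ≈ 0.4147

PS ≈ 0.415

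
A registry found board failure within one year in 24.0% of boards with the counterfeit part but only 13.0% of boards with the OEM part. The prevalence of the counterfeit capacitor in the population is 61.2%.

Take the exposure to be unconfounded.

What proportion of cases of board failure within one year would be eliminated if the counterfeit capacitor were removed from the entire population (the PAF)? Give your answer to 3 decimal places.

PAF ≈ 0.341

p₁ = 0.24, p₀ = 0.13.
Overall risk P(Y=1) = π·p₁ + (1−π)·p₀ = 0.612×0.24 + 0.388×0.13 = 0.19732.
Under exogeneity, PAF = [P(Y=1) − p₀] / P(Y=1).
PAF = (0.19732 − 0.13) / 0.19732 ≈ 0.3412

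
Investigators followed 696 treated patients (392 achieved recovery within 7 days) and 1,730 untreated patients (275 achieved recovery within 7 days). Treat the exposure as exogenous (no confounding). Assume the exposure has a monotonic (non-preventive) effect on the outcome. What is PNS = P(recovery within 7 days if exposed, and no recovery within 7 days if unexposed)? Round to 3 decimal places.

p₁ = P(outcome | exposed) = 392/696 = 0.56322
p₀ = P(outcome | unexposed) = 275/1730 = 0.15896
Under exogeneity and monotonicity, PNS = p₁ − p₀.
PNS = 0.56322 − 0.15896 = 0.40426

PNS ≈ 0.404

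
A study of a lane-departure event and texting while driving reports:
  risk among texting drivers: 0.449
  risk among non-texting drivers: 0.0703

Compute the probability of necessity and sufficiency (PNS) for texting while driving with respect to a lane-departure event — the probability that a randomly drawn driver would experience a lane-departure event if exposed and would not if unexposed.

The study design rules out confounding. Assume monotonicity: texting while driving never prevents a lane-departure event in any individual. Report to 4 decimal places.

PNS ≈ 0.3787

Let p₁ = 0.449, p₀ = 0.0703.
Under exogeneity and monotonicity, PNS = p₁ − p₀.
PNS = 0.449 − 0.0703 = 0.3787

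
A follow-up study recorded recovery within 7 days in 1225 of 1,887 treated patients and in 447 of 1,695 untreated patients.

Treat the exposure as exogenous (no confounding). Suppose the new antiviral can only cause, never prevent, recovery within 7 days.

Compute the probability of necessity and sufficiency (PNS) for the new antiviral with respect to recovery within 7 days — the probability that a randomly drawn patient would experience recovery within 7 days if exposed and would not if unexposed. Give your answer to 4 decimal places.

PNS ≈ 0.3855

p₁ = P(outcome | exposed) = 1225/1887 = 0.64918
p₀ = P(outcome | unexposed) = 447/1695 = 0.26372
Under exogeneity and monotonicity, PNS = p₁ − p₀.
PNS = 0.64918 − 0.26372 = 0.38546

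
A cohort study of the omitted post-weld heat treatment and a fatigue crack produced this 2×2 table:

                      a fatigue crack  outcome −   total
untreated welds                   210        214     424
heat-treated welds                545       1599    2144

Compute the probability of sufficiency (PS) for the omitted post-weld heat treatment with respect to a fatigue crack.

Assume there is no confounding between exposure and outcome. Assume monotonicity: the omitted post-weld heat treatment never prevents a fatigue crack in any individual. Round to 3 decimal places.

PS ≈ 0.323

p₁ = P(outcome | exposed) = 210/424 = 0.49528
p₀ = P(outcome | unexposed) = 545/2144 = 0.2542
Under exogeneity and monotonicity, PS = (p₁ − p₀)/(1 − p₀).
PS = (0.49528 − 0.2542) / 0.7458 ≈ 0.3233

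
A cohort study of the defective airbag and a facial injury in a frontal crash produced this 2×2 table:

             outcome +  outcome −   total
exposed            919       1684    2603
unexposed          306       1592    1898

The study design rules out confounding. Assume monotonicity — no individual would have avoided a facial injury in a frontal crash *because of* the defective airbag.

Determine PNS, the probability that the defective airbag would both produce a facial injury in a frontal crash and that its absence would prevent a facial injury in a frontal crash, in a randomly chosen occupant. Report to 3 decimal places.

p₁ = P(outcome | exposed) = 919/2603 = 0.35305
p₀ = P(outcome | unexposed) = 306/1898 = 0.16122
Under exogeneity and monotonicity, PNS = p₁ − p₀.
PNS = 0.35305 − 0.16122 = 0.19183

PNS ≈ 0.192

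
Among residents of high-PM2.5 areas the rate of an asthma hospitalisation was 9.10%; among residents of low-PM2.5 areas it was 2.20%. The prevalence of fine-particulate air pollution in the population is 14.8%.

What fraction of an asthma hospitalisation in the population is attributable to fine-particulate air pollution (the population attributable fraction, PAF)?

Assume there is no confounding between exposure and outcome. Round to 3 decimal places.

PAF ≈ 0.317

p₁ = 0.091, p₀ = 0.022.
Overall risk P(Y=1) = π·p₁ + (1−π)·p₀ = 0.148×0.091 + 0.852×0.022 = 0.032212.
Under exogeneity, PAF = [P(Y=1) − p₀] / P(Y=1).
PAF = (0.032212 − 0.022) / 0.032212 ≈ 0.3170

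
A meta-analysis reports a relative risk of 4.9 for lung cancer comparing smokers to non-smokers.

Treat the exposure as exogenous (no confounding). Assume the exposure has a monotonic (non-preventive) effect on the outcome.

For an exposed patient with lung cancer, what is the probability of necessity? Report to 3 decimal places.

Under exogeneity and monotonicity, PN = (RR − 1) / RR = 1 − 1/RR.
PN = (4.9 − 1) / 4.9 = 3.9 / 4.9 ≈ 0.7959

PN ≈ 0.796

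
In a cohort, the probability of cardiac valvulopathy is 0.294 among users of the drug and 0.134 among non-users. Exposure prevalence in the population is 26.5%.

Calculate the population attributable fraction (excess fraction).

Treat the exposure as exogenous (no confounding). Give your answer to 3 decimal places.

Let p₁ = 0.294, p₀ = 0.134.
Overall risk P(Y=1) = π·p₁ + (1−π)·p₀ = 0.265×0.294 + 0.735×0.134 = 0.1764.
Under exogeneity, PAF = [P(Y=1) − p₀] / P(Y=1).
PAF = (0.1764 − 0.134) / 0.1764 ≈ 0.2404

PAF ≈ 0.240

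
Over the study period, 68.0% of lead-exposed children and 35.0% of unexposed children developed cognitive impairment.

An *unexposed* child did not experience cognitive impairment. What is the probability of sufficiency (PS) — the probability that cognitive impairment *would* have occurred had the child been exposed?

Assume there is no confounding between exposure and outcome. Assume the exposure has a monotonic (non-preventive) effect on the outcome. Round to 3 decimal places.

p₁ = 0.68, p₀ = 0.35.
Under exogeneity and monotonicity, PS = (p₁ − p₀) / (1 − p₀).
PS = (0.68 − 0.35) / (1 − 0.35) = 0.33 / 0.65 ≈ 0.5077

PS ≈ 0.508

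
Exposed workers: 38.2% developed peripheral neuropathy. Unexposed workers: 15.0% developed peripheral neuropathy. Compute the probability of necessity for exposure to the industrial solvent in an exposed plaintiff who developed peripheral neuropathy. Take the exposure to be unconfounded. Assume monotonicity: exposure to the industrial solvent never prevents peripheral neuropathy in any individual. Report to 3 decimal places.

p₁ = 0.382, p₀ = 0.15.
Under exogeneity and monotonicity, PN = (p₁ − p₀) / p₁.
PN = (0.382 − 0.15) / 0.382 = 0.232 / 0.382 ≈ 0.6073

PN ≈ 0.607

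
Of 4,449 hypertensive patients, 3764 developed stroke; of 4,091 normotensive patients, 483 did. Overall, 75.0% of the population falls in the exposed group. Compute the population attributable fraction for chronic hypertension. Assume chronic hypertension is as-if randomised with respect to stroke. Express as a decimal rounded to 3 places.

PAF ≈ 0.822

p₁ = P(outcome | exposed) = 3764/4449 = 0.84603
p₀ = P(outcome | unexposed) = 483/4091 = 0.11806
Overall risk P(Y=1) = π·p₁ + (1−π)·p₀ = 0.75×0.84603 + 0.25×0.11806 = 0.66404.
Under exogeneity, PAF = [P(Y=1) − p₀] / P(Y=1).
PAF = (0.66404 − 0.11806) / 0.66404 ≈ 0.8222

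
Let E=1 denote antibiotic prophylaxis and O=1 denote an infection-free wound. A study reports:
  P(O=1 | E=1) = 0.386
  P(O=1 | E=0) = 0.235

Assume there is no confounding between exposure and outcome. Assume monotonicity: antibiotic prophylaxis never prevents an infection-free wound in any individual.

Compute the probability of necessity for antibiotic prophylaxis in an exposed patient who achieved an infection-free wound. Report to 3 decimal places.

Let p₁ = 0.386, p₀ = 0.235.
Under exogeneity and monotonicity, PN = (p₁ − p₀) / p₁.
PN = (0.386 − 0.235) / 0.386 = 0.151 / 0.386 ≈ 0.3912

PN ≈ 0.391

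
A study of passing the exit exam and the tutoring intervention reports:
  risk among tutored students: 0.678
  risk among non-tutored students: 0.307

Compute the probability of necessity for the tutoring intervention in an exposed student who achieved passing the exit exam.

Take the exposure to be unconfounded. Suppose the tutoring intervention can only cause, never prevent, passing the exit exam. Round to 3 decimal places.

PN ≈ 0.547

Let p₁ = 0.678, p₀ = 0.307.
Under exogeneity and monotonicity, PN = (p₁ − p₀) / p₁.
PN = (0.678 − 0.307) / 0.678 = 0.371 / 0.678 ≈ 0.5472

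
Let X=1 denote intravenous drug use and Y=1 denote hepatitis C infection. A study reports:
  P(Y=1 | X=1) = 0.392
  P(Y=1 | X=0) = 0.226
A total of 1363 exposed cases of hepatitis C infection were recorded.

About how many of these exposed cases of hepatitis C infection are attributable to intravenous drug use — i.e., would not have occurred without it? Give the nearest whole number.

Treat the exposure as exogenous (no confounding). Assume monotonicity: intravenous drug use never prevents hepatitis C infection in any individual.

Let p₁ = 0.392, p₀ = 0.226.
PN = (p₁ − p₀)/p₁ = (0.392 − 0.226) / 0.392 ≈ 0.42347.
Attributable cases ≈ PN × (exposed cases) = 0.42347 × 1363 ≈ 577.19.

about 577 cases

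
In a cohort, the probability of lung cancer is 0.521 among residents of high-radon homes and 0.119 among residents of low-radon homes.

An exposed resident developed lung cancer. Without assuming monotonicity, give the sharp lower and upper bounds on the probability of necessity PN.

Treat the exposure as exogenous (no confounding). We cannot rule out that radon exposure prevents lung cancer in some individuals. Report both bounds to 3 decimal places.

Let p₁ = 0.521, p₀ = 0.119.
Under exogeneity alone the bounds on PN are max{0,(p₁−p₀)/p₁} ≤ PN ≤ min{1,(1−p₀)/p₁}.
  lower = (p₁ − p₀)/p₁ = 0.402 / 0.521 ≈ 0.7716
  upper = min{1, (1 − p₀)/p₁} = 0.881 / 0.521 ≈ 1.6910 → capped at 1

0.772 ≤ PN ≤ 1.000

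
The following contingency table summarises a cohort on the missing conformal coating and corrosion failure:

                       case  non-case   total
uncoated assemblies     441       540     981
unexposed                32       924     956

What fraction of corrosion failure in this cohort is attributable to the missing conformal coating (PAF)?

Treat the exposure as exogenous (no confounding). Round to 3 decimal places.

PAF ≈ 0.863

p₁ = P(outcome | exposed) = 441/981 = 0.44954
p₀ = P(outcome | unexposed) = 32/956 = 0.033473
Exposure prevalence π = 981/1937 = 0.50645; overall risk P(Y=1) = 0.24419.
Under exogeneity, PAF = [P(Y=1) − p₀]/P(Y=1).
PAF = (0.24419 − 0.033473) / 0.24419 ≈ 0.8629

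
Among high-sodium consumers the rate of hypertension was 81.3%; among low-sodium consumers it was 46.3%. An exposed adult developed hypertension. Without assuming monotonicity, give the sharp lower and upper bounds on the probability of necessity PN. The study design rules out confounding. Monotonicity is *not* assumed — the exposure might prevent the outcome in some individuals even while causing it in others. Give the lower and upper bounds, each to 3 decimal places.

p₁ = 0.813, p₀ = 0.463.
Under exogeneity alone the bounds on PN are max{0,(p₁−p₀)/p₁} ≤ PN ≤ min{1,(1−p₀)/p₁}.
  lower = (p₁ − p₀)/p₁ = 0.35 / 0.813 ≈ 0.4305
  upper = min{1, (1 − p₀)/p₁} = 0.537 / 0.813 ≈ 0.6605

0.431 ≤ PN ≤ 0.661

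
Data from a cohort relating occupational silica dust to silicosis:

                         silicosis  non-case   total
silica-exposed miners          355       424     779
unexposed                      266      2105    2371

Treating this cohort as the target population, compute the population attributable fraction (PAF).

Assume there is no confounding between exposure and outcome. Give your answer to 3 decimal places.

p₁ = P(outcome | exposed) = 355/779 = 0.45571
p₀ = P(outcome | unexposed) = 266/2371 = 0.11219
Exposure prevalence π = 779/3150 = 0.2473; overall risk P(Y=1) = 0.19714.
Under exogeneity, PAF = [P(Y=1) − p₀]/P(Y=1).
PAF = (0.19714 − 0.11219) / 0.19714 ≈ 0.4309

PAF ≈ 0.431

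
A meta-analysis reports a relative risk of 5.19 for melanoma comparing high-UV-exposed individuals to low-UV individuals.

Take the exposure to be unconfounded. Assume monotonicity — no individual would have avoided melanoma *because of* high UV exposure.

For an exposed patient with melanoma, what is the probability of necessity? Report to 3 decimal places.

Under exogeneity and monotonicity, PN = (RR − 1) / RR = 1 − 1/RR.
PN = (5.19 − 1) / 5.19 = 4.19 / 5.19 ≈ 0.8073

PN ≈ 0.807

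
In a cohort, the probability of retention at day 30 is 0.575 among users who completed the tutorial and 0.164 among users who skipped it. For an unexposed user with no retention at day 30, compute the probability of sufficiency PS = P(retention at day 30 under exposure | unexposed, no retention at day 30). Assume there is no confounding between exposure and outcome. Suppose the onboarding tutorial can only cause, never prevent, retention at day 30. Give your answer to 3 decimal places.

Let p₁ = 0.575, p₀ = 0.164.
Under exogeneity and monotonicity, PS = (p₁ − p₀) / (1 − p₀).
PS = (0.575 − 0.164) / (1 − 0.164) = 0.411 / 0.836 ≈ 0.4916

PS ≈ 0.492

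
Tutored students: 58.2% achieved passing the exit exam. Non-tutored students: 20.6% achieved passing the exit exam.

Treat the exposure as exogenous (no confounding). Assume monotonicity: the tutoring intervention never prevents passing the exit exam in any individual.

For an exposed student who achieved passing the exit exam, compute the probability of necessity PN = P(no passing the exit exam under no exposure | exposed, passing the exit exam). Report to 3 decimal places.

PN ≈ 0.646

p₁ = 0.582, p₀ = 0.206.
Under exogeneity and monotonicity, PN = (p₁ − p₀) / p₁.
PN = (0.582 − 0.206) / 0.582 = 0.376 / 0.582 ≈ 0.6460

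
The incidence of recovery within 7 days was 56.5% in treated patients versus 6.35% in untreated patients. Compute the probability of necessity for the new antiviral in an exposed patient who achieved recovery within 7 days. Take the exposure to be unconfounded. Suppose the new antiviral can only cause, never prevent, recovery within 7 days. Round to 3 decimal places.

p₁ = 0.565, p₀ = 0.0635.
Under exogeneity and monotonicity, PN = (p₁ − p₀) / p₁.
PN = (0.565 − 0.0635) / 0.565 = 0.5015 / 0.565 ≈ 0.8876

PN ≈ 0.888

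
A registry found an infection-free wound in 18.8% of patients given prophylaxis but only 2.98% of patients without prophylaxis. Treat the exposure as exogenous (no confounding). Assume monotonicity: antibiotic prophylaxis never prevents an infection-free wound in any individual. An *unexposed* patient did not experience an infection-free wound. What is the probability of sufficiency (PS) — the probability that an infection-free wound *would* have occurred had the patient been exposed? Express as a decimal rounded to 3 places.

PS ≈ 0.163

p₁ = 0.188, p₀ = 0.0298.
Under exogeneity and monotonicity, PS = (p₁ − p₀) / (1 − p₀).
PS = (0.188 − 0.0298) / (1 − 0.0298) = 0.1582 / 0.9702 ≈ 0.1631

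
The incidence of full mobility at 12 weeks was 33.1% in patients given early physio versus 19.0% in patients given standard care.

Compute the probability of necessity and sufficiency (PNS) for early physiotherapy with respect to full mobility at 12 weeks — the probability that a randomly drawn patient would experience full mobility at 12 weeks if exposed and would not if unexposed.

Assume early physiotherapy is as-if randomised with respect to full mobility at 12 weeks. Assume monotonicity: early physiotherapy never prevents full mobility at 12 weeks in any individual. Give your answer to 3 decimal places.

PNS ≈ 0.141

p₁ = 0.331, p₀ = 0.19.
Under exogeneity and monotonicity, PNS = p₁ − p₀.
PNS = 0.331 − 0.19 = 0.141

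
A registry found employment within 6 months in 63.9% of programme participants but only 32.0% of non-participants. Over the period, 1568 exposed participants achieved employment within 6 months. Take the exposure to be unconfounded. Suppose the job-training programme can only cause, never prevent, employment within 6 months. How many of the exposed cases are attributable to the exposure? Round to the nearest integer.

about 783 cases

p₁ = 0.639, p₀ = 0.32.
PN = (p₁ − p₀)/p₁ = (0.639 − 0.32) / 0.639 ≈ 0.49922.
Attributable cases ≈ PN × (exposed cases) = 0.49922 × 1568 ≈ 782.77.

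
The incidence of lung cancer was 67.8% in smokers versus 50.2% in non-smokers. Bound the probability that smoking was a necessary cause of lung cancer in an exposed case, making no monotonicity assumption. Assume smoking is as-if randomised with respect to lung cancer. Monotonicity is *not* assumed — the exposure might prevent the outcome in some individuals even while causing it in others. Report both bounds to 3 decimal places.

p₁ = 0.678, p₀ = 0.502.
Under exogeneity alone the bounds on PN are max{0,(p₁−p₀)/p₁} ≤ PN ≤ min{1,(1−p₀)/p₁}.
  lower = (p₁ − p₀)/p₁ = 0.176 / 0.678 ≈ 0.2596
  upper = min{1, (1 − p₀)/p₁} = 0.498 / 0.678 ≈ 0.7345

0.260 ≤ PN ≤ 0.735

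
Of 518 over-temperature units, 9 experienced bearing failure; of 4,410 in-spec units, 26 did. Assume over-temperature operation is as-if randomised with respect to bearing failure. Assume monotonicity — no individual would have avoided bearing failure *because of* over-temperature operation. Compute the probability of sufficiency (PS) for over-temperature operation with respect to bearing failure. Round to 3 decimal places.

p₁ = P(outcome | exposed) = 9/518 = 0.017375
p₀ = P(outcome | unexposed) = 26/4410 = 0.0058957
Under exogeneity and monotonicity, PS = (p₁ − p₀) / (1 − p₀).
PS = (0.017375 − 0.0058957) / (1 − 0.0058957) = 0.011479 / 0.9941 ≈ 0.0115

PS ≈ 0.012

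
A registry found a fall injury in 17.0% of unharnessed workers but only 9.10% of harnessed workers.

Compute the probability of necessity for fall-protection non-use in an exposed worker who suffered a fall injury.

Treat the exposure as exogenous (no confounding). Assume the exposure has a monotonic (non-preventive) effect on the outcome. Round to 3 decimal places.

PN ≈ 0.465

p₁ = 0.17, p₀ = 0.091.
Under exogeneity and monotonicity, PN = (p₁ − p₀) / p₁.
PN = (0.17 − 0.091) / 0.17 = 0.079 / 0.17 ≈ 0.4647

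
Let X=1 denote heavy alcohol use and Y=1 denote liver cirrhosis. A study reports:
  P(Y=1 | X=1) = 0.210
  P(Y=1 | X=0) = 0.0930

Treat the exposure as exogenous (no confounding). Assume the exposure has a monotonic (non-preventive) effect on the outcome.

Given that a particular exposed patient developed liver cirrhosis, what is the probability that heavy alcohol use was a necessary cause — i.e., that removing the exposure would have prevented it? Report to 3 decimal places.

PN ≈ 0.557

Let p₁ = 0.21, p₀ = 0.093.
Under exogeneity and monotonicity, PN = (p₁ − p₀) / p₁.
PN = (0.21 − 0.093) / 0.21 = 0.117 / 0.21 ≈ 0.5571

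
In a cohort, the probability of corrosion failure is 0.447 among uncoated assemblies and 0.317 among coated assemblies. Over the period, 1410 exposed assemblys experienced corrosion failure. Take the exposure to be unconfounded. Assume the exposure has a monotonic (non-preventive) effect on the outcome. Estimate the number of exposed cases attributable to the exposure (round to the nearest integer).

about 410 cases

Let p₁ = 0.447, p₀ = 0.317.
PN = (p₁ − p₀)/p₁ = (0.447 − 0.317) / 0.447 ≈ 0.29083.
Attributable cases ≈ PN × (exposed cases) = 0.29083 × 1410 ≈ 410.07.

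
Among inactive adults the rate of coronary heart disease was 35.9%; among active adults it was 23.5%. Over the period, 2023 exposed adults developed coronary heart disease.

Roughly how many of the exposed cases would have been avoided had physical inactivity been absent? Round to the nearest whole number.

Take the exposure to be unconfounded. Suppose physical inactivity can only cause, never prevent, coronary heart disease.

p₁ = 0.359, p₀ = 0.235.
PN = (p₁ − p₀)/p₁ = (0.359 − 0.235) / 0.359 ≈ 0.34540.
Attributable cases ≈ PN × (exposed cases) = 0.34540 × 2023 ≈ 698.75.

about 699 cases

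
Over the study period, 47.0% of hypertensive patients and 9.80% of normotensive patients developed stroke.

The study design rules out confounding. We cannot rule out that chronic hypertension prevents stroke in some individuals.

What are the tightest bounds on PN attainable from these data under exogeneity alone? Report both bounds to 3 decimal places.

0.791 ≤ PN ≤ 1.000

p₁ = 0.47, p₀ = 0.098.
Under exogeneity alone the bounds on PN are max{0,(p₁−p₀)/p₁} ≤ PN ≤ min{1,(1−p₀)/p₁}.
  lower = (p₁ − p₀)/p₁ = 0.372 / 0.47 ≈ 0.7915
  upper = min{1, (1 − p₀)/p₁} = 0.902 / 0.47 ≈ 1.9191 → capped at 1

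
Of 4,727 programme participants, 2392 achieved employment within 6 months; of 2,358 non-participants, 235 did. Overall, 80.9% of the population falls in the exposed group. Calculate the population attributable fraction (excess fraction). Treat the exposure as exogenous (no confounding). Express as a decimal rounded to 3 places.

p₁ = P(outcome | exposed) = 2392/4727 = 0.50603
p₀ = P(outcome | unexposed) = 235/2358 = 0.099661
Overall risk P(Y=1) = π·p₁ + (1−π)·p₀ = 0.809×0.50603 + 0.191×0.099661 = 0.42841.
Under exogeneity, PAF = [P(Y=1) − p₀] / P(Y=1).
PAF = (0.42841 − 0.099661) / 0.42841 ≈ 0.7674

PAF ≈ 0.767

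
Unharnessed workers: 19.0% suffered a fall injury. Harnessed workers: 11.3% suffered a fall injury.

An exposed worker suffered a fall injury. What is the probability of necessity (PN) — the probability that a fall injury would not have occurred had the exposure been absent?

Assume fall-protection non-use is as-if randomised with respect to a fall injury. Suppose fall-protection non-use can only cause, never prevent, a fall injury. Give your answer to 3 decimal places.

PN ≈ 0.405

p₁ = 0.19, p₀ = 0.113.
Under exogeneity and monotonicity, PN = (p₁ − p₀) / p₁.
PN = (0.19 − 0.113) / 0.19 = 0.077 / 0.19 ≈ 0.4053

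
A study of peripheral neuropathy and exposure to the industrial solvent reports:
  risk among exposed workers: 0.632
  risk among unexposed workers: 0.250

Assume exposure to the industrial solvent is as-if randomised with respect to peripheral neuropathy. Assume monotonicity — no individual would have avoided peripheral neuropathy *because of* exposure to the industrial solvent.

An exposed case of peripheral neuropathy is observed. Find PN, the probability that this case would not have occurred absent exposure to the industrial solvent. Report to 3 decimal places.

Let p₁ = 0.632, p₀ = 0.25.
Under exogeneity and monotonicity, PN = (p₁ − p₀) / p₁.
PN = (0.632 − 0.25) / 0.632 = 0.382 / 0.632 ≈ 0.6044

PN ≈ 0.604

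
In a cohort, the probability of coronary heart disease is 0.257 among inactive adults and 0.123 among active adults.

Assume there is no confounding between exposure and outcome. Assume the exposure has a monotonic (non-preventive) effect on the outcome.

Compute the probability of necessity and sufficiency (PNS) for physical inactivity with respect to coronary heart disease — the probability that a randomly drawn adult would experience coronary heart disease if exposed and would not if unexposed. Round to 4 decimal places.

Let p₁ = 0.257, p₀ = 0.123.
Under exogeneity and monotonicity, PNS = p₁ − p₀.
PNS = 0.257 − 0.123 = 0.134

PNS ≈ 0.1340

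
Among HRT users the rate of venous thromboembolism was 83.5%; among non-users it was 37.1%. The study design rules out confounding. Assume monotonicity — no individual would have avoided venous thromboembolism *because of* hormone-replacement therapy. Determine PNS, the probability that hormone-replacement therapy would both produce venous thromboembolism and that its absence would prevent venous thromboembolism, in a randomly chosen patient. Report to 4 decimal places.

PNS ≈ 0.4640

p₁ = 0.835, p₀ = 0.371.
Under exogeneity and monotonicity, PNS = p₁ − p₀.
PNS = 0.835 − 0.371 = 0.464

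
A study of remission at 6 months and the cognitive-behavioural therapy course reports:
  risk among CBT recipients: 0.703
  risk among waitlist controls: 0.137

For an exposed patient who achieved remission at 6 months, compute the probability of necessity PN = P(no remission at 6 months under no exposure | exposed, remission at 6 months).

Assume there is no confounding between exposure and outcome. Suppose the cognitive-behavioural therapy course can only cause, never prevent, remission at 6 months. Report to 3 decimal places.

Let p₁ = 0.703, p₀ = 0.137.
Under exogeneity and monotonicity, PN = (p₁ − p₀) / p₁.
PN = (0.703 − 0.137) / 0.703 = 0.566 / 0.703 ≈ 0.8051

PN ≈ 0.805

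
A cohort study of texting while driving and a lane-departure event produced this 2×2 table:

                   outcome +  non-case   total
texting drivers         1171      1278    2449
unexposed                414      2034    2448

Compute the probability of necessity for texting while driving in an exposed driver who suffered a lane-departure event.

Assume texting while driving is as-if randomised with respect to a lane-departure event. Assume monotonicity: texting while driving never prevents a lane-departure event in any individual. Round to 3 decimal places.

PN ≈ 0.646

p₁ = P(outcome | exposed) = 1171/2449 = 0.47815
p₀ = P(outcome | unexposed) = 414/2448 = 0.16912
Under exogeneity and monotonicity, PN = (p₁ − p₀) / p₁.
PN = (0.47815 − 0.16912) / 0.47815 = 0.30904 / 0.47815 ≈ 0.6463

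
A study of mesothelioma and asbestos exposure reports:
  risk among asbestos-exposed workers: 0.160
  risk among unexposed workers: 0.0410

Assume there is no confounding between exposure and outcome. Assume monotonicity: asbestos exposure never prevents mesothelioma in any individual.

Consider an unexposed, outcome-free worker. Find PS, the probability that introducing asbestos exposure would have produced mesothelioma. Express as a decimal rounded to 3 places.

Let p₁ = 0.16, p₀ = 0.041.
Under exogeneity and monotonicity, PS = (p₁ − p₀) / (1 − p₀).
PS = (0.16 − 0.041) / (1 − 0.041) = 0.119 / 0.959 ≈ 0.1241

PS ≈ 0.124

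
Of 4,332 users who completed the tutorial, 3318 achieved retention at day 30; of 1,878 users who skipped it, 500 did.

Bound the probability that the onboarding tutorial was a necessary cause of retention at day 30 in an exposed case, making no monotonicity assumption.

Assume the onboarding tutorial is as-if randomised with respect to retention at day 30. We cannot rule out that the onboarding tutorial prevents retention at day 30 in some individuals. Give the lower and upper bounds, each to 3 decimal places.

0.652 ≤ PN ≤ 0.958

p₁ = P(outcome | exposed) = 3318/4332 = 0.76593
p₀ = P(outcome | unexposed) = 500/1878 = 0.26624
Under exogeneity alone the bounds on PN are max{0,(p₁−p₀)/p₁} ≤ PN ≤ min{1,(1−p₀)/p₁}.
  lower = (p₁ − p₀)/p₁ = 0.49969 / 0.76593 ≈ 0.6524
  upper = min{1, (1 − p₀)/p₁} = 0.73376 / 0.76593 ≈ 0.9580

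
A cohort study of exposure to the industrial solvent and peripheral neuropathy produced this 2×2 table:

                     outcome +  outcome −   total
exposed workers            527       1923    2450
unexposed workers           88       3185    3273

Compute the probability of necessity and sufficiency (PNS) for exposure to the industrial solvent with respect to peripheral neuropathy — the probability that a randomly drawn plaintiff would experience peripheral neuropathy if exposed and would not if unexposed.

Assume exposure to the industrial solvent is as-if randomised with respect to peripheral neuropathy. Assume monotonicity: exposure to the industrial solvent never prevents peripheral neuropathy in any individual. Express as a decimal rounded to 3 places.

p₁ = P(outcome | exposed) = 527/2450 = 0.2151
p₀ = P(outcome | unexposed) = 88/3273 = 0.026887
Under exogeneity and monotonicity, PNS = p₁ − p₀.
PNS = 0.2151 − 0.026887 = 0.18822

PNS ≈ 0.188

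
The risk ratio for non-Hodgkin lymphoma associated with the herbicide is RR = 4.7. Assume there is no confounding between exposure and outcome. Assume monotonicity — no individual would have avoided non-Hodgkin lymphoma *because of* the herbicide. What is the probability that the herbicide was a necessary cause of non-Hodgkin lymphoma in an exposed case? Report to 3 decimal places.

Under exogeneity and monotonicity, PN = (RR − 1) / RR = 1 − 1/RR.
PN = (4.7 − 1) / 4.7 = 3.7 / 4.7 ≈ 0.7872

PN ≈ 0.787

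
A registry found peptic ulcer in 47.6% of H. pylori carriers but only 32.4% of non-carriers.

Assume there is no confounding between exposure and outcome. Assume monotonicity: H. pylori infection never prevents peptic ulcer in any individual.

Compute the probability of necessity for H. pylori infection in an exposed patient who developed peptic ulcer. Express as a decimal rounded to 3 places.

p₁ = 0.476, p₀ = 0.324.
Under exogeneity and monotonicity, PN = (p₁ − p₀) / p₁.
PN = (0.476 − 0.324) / 0.476 = 0.152 / 0.476 ≈ 0.3193

PN ≈ 0.319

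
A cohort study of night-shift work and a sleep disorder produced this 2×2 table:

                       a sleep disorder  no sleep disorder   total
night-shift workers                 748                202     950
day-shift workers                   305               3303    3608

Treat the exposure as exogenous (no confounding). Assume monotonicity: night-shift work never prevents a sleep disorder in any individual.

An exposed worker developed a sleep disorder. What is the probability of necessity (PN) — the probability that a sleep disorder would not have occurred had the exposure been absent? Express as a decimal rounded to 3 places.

PN ≈ 0.893

p₁ = P(outcome | exposed) = 748/950 = 0.78737
p₀ = P(outcome | unexposed) = 305/3608 = 0.084534
Under exogeneity and monotonicity, PN = (p₁ − p₀)/p₁.
PN = (0.78737 − 0.084534) / 0.78737 ≈ 0.8926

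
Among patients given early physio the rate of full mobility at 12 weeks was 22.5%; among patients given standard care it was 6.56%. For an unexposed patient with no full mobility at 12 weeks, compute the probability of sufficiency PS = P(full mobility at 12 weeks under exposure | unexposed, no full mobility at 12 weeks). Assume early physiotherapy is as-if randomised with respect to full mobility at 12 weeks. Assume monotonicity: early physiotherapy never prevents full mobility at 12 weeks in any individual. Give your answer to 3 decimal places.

p₁ = 0.225, p₀ = 0.0656.
Under exogeneity and monotonicity, PS = (p₁ − p₀) / (1 − p₀).
PS = (0.225 − 0.0656) / (1 − 0.0656) = 0.1594 / 0.9344 ≈ 0.1706

PS ≈ 0.171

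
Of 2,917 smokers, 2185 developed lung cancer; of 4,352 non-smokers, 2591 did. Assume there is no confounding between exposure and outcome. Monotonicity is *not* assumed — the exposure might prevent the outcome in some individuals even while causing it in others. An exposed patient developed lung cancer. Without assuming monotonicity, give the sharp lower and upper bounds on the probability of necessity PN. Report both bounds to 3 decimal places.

p₁ = P(outcome | exposed) = 2185/2917 = 0.74906
p₀ = P(outcome | unexposed) = 2591/4352 = 0.59536
Under exogeneity alone the bounds on PN are max{0,(p₁−p₀)/p₁} ≤ PN ≤ min{1,(1−p₀)/p₁}.
  lower = (p₁ − p₀)/p₁ = 0.1537 / 0.74906 ≈ 0.2052
  upper = min{1, (1 − p₀)/p₁} = 0.40464 / 0.74906 ≈ 0.5402

0.205 ≤ PN ≤ 0.540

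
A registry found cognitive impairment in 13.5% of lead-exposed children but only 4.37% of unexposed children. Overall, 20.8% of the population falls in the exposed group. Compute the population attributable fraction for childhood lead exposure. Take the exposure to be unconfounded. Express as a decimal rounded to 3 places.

PAF ≈ 0.303

p₁ = 0.135, p₀ = 0.0437.
Overall risk P(Y=1) = π·p₁ + (1−π)·p₀ = 0.208×0.135 + 0.792×0.0437 = 0.06269.
Under exogeneity, PAF = [P(Y=1) − p₀] / P(Y=1).
PAF = (0.06269 − 0.0437) / 0.06269 ≈ 0.3029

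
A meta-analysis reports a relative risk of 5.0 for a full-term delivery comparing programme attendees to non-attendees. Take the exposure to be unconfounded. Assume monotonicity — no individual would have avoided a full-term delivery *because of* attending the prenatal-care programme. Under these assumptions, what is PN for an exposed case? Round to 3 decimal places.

PN ≈ 0.800

Under exogeneity and monotonicity, PN = (RR − 1) / RR = 1 − 1/RR.
PN = (5.0 − 1) / 5.0 = 4 / 5.0 ≈ 0.8000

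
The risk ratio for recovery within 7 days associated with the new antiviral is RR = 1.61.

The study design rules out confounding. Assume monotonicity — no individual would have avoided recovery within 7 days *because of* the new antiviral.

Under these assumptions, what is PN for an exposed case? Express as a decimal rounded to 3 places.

PN ≈ 0.379

Under exogeneity and monotonicity, PN = (RR − 1) / RR = 1 − 1/RR.
PN = (1.61 − 1) / 1.61 = 0.61 / 1.61 ≈ 0.3789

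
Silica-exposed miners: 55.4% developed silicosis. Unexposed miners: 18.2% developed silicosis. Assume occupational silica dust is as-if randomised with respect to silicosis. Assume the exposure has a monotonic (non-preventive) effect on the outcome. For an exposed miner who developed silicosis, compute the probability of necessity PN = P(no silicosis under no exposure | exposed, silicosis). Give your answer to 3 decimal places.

p₁ = 0.554, p₀ = 0.182.
Under exogeneity and monotonicity, PN = (p₁ − p₀) / p₁.
PN = (0.554 − 0.182) / 0.554 = 0.372 / 0.554 ≈ 0.6715

PN ≈ 0.671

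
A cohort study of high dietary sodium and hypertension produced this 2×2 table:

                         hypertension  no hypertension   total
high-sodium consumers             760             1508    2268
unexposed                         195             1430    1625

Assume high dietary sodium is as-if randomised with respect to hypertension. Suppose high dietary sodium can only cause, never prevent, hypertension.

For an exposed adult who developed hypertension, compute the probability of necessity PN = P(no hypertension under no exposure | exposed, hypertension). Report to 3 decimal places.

p₁ = P(outcome | exposed) = 760/2268 = 0.3351
p₀ = P(outcome | unexposed) = 195/1625 = 0.12
Under exogeneity and monotonicity, PN = (p₁ − p₀) / p₁.
PN = (0.3351 − 0.12) / 0.3351 = 0.2151 / 0.3351 ≈ 0.6419

PN ≈ 0.642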